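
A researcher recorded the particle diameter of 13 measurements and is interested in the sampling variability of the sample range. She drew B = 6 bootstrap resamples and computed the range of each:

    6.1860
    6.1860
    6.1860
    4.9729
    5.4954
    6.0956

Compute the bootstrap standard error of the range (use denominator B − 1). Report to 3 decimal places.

SE* = 0.509

Bootstrap SE is the standard deviation of the 6 replicate ranges.
Mean of replicates: (6.1860 + 6.1860 + 6.1860 + 4.9729 + 5.4954 + 6.0956) / 6 = 35.12190 / 6 = 5.85365
Sum of squared deviations: (+0.33235)² + (+0.33235)² + (+0.33235)² + (−0.88075)² + (−0.35825)² + (+0.24195)² = 1.29397
Variance = 1.29397 / 5 = 0.25879
SE* = √0.25879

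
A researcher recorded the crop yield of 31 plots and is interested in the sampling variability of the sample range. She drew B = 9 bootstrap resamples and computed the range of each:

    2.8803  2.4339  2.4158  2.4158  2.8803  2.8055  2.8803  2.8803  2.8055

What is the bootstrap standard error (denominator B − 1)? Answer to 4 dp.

Bootstrap SE is the standard deviation of the 9 replicate ranges.
Mean of replicates: (2.8803 + 2.4339 + 2.4158 + 2.4158 + 2.8803 + 2.8055 + 2.8803 + 2.8803 + 2.8055) / 9 = 24.39770 / 9 = 2.71086
Sum of squared deviations: (+0.16944)² + (−0.27696)² + (−0.29506)² + (−0.29506)² + (+0.16944)² + (+0.09464)² + (+0.16944)² + (+0.16944)² + (+0.09464)² = 0.38358
Variance = 0.38358 / 8 = 0.04795
SE* = √0.04795

SE* = 0.2190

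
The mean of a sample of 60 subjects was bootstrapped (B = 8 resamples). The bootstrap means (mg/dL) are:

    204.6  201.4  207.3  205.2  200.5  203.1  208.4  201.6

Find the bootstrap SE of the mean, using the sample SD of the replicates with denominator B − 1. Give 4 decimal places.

SE* = 2.8693

Bootstrap SE is the standard deviation of the 8 replicate means.
Mean of replicates: (204.6 + 201.4 + 207.3 + 205.2 + 200.5 + 203.1 + 208.4 + 201.6) / 8 = 1632.10000 / 8 = 204.01250
Sum of squared deviations: (+0.58750)² + (−2.61250)² + (+3.28750)² + (+1.18750)² + (−3.51250)² + (−0.91250)² + (+4.38750)² + (−2.41250)² = 57.62875
Variance = 57.62875 / 7 = 8.23268
SE* = √8.23268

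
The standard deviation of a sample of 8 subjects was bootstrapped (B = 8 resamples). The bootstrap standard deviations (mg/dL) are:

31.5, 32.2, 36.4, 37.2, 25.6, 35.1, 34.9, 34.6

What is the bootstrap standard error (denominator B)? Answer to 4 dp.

SE* = 3.4623

Bootstrap SE is the standard deviation of the 8 replicate standard deviations.
Mean of replicates: (31.5 + 32.2 + 36.4 + 37.2 + 25.6 + 35.1 + 34.9 + 34.6) / 8 = 267.50000 / 8 = 33.43750
Sum of squared deviations: (−1.93750)² + (−1.23750)² + (+2.96250)² + (+3.76250)² + (−7.83750)² + (+1.66250)² + (+1.46250)² + (+1.16250)² = 95.89875
Variance = 95.89875 / 8 = 11.98734
SE* = √11.98734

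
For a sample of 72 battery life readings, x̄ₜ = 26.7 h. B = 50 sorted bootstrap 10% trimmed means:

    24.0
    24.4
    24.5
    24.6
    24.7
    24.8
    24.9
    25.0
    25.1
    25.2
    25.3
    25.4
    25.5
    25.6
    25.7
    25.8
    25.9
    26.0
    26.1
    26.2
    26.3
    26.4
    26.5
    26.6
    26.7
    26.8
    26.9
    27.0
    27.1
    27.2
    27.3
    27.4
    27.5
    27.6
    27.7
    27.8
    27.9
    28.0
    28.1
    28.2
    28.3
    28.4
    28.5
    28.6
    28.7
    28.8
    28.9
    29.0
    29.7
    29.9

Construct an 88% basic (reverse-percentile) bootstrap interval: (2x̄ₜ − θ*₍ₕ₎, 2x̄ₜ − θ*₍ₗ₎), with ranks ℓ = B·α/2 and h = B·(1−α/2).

(24.5, 28.9)

Percentile endpoints at ranks 3 and 47: θ*₍3₎ = 24.5, θ*₍47₎ = 28.9.
Basic interval reflects these around x̄ₜ:
  lower = 2 × 26.7 − 28.9 = 24.5
  upper = 2 × 26.7 − 24.5 = 28.9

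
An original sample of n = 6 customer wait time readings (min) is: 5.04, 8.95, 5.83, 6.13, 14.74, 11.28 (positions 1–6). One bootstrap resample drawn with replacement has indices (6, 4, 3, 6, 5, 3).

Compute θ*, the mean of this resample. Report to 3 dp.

Resample values: 11.28, 6.13, 5.83, 11.28, 14.74, 5.83.
Mean = (11.28 + 6.13 + 5.83 + 11.28 + 14.74 + 5.83) / 6 = 55.090 / 6 = 9.182

θ* = 9.182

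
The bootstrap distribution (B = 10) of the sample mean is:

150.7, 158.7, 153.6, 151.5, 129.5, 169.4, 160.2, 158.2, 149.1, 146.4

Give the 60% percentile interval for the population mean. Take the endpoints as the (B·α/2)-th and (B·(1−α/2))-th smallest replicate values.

Sorted replicates: 129.5, 146.4, 149.1, 150.7, 151.5, 153.6, 158.2, 158.7, 160.2, 169.4
α = 0.40; lower rank = 10 × 0.200 = 2; upper rank = 10 × 0.800 = 8.
The 2nd smallest replicate is 146.4; the 8th is 158.7.

(146.4, 158.7)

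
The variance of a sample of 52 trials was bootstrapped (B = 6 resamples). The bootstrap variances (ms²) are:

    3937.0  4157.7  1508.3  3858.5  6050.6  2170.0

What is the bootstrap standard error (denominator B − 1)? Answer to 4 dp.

Bootstrap SE is the standard deviation of the 6 replicate variances.
Mean of replicates: (3937.0 + 4157.7 + 1508.3 + 3858.5 + 6050.6 + 2170.0) / 6 = 21682.10000 / 6 = 3613.68333
Sum of squared deviations: (+323.31667)² + (+544.01667)² + (−2105.38333)² + (+244.81667)² + (+2436.91667)² + (−1443.68333)² = 12915846.38833
Variance = 12915846.38833 / 5 = 2583169.27767
SE* = √2583169.27767

SE* = 1607.2241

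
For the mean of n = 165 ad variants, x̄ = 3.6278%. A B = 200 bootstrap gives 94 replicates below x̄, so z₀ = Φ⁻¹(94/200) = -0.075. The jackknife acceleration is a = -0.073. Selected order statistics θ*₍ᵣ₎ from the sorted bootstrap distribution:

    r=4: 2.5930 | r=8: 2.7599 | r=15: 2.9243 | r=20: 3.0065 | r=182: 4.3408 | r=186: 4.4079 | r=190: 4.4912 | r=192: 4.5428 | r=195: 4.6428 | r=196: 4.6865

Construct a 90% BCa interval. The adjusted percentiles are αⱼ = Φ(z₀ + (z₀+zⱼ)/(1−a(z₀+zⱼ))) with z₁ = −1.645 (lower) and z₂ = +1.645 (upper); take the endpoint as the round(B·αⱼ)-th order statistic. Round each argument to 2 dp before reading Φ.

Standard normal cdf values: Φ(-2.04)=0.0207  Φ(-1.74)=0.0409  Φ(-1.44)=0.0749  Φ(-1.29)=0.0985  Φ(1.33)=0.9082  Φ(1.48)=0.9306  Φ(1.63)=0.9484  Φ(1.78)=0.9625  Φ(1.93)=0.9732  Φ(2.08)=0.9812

(2.5930, 4.3408)

Lower: z₀ + z₁ = -0.075 + (-1.645) = -1.720; 1 − a(z₀+z₁) = 1 − (-0.073)(-1.720) = 0.8744; argument = -0.075 + (-1.720)/0.8744 = -2.0420 → -2.04.
α₁ = Φ(-2.04) = 0.0207; rank = round(200 × 0.0207) = 4; θ*₍4₎ = 2.5930.
Upper: z₀ + z₂ = 1.570; 1 − a(z₀+z₂) = 1.1146; argument = 1.3336 → 1.33; α₂ = 0.9082; rank = 182; θ*₍182₎ = 4.3408.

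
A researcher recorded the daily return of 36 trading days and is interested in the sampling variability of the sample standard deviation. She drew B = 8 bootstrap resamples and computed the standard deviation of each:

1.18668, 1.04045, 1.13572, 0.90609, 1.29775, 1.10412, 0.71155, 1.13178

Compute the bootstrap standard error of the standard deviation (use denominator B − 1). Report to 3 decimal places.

SE* = 0.182

Bootstrap SE is the standard deviation of the 8 replicate standard deviations.
Mean of replicates: (1.18668 + 1.04045 + 1.13572 + 0.90609 + 1.29775 + 1.10412 + 0.71155 + 1.13178) / 8 = 8.514140 / 8 = 1.064267
Sum of squared deviations: (+0.122413)² + (−0.023817)² + (+0.071453)² + (−0.158177)² + (+0.233483)² + (+0.039853)² + (−0.352717)² + (+0.067513)² = 0.230748
Variance = 0.230748 / 7 = 0.032964
SE* = √0.032964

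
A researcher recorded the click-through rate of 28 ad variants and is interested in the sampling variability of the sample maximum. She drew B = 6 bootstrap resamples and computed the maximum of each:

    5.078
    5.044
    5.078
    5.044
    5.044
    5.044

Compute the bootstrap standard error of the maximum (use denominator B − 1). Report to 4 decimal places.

Bootstrap SE is the standard deviation of the 6 replicate maximums.
Mean of replicates: (5.078 + 5.044 + 5.078 + 5.044 + 5.044 + 5.044) / 6 = 30.33200 / 6 = 5.05533
Sum of squared deviations: (+0.02267)² + (−0.01133)² + (+0.02267)² + (−0.01133)² + (−0.01133)² + (−0.01133)² = 0.00154
Variance = 0.00154 / 5 = 0.00031
SE* = √0.00031

SE* = 0.0176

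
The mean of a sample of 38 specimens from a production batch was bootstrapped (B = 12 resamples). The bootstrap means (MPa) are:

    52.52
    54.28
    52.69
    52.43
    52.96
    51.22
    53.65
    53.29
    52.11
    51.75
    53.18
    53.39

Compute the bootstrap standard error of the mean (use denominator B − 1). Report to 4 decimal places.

SE* = 0.8513

Bootstrap SE is the standard deviation of the 12 replicate means.
Mean of replicates: (52.52 + 54.28 + 52.69 + 52.43 + 52.96 + 51.22 + 53.65 + 53.29 + 52.11 + 51.75 + 53.18 + 53.39) / 12 = 633.47000 / 12 = 52.78917
Sum of squared deviations: (−0.26917)² + (+1.49083)² + (−0.09917)² + (−0.35917)² + (+0.17083)² + (−1.56917)² + (+0.86083)² + (+0.50083)² + (−0.67917)² + (−1.03917)² + (+0.39083)² + (+0.60083)² = 7.97209
Variance = 7.97209 / 11 = 0.72474
SE* = √0.72474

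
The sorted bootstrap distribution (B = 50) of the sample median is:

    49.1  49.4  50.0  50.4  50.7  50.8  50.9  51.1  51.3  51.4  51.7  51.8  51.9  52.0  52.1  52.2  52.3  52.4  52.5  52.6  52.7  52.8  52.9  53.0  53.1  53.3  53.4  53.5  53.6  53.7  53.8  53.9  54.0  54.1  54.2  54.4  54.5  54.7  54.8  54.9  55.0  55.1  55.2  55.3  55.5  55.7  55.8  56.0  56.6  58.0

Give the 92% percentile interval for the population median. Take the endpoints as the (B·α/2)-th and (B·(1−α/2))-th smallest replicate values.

α = 0.08; lower rank = 50 × 0.040 = 2; upper rank = 50 × 0.960 = 48.
The 2nd smallest replicate is 49.4; the 48th is 56.0.

(49.4, 56.0)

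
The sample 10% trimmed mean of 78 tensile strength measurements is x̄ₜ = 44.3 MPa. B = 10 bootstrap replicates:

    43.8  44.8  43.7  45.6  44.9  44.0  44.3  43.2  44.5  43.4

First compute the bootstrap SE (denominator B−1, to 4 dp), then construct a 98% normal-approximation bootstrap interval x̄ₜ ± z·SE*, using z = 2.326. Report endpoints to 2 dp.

Mean of replicates = 44.2200; sum of squared deviations = 4.9960; SE* = √(4.9960/9) = 0.7451
Margin = 2.326 × 0.7451 = 1.733
Interval: 44.3 ± 1.733

(42.57, 46.03)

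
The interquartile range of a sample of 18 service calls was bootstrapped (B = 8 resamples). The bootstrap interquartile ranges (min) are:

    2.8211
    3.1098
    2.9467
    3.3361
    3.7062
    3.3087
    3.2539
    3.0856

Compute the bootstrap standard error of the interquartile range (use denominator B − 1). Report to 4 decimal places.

Bootstrap SE is the standard deviation of the 8 replicate interquartile ranges.
Mean of replicates: (2.8211 + 3.1098 + 2.9467 + 3.3361 + 3.7062 + 3.3087 + 3.2539 + 3.0856) / 8 = 25.56810 / 8 = 3.19601
Sum of squared deviations: (−0.37491)² + (−0.08621)² + (−0.24931)² + (+0.14009)² + (+0.51019)² + (+0.11269)² + (+0.05789)² + (−0.11041)² = 0.51830
Variance = 0.51830 / 7 = 0.07404
SE* = √0.07404

SE* = 0.2721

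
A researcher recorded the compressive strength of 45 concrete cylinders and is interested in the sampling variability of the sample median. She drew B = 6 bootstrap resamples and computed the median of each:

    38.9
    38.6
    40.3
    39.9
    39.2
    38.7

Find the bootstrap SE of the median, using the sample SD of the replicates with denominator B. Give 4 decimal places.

SE* = 0.6289

Bootstrap SE is the standard deviation of the 6 replicate medians.
Mean of replicates: (38.9 + 38.6 + 40.3 + 39.9 + 39.2 + 38.7) / 6 = 235.60000 / 6 = 39.26667
Sum of squared deviations: (−0.36667)² + (−0.66667)² + (+1.03333)² + (+0.63333)² + (−0.06667)² + (−0.56667)² = 2.37333
Variance = 2.37333 / 6 = 0.39556
SE* = √0.39556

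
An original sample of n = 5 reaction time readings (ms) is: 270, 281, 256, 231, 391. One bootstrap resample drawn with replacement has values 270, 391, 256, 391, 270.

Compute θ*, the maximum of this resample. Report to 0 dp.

Maximum = 391

θ* = 391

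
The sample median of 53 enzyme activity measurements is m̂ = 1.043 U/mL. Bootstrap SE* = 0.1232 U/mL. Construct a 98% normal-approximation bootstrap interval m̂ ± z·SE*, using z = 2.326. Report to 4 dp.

Margin = 2.326 × 0.1232 = 0.28656
Interval: 1.043 ± 0.28656

(0.7564, 1.3296)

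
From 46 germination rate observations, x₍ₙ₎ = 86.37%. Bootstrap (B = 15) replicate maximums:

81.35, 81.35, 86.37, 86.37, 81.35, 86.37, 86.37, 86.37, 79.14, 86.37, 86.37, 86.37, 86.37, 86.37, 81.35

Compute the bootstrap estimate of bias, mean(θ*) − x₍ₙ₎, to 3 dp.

mean(θ*) = (81.35 + 81.35 + 86.37 + 86.37 + 81.35 + 86.37 + 86.37 + 86.37 + 79.14 + 86.37 + 86.37 + 86.37 + 86.37 + 86.37 + 81.35) / 15 = 84.5493
bias = 84.5493 − 86.37

bias = −1.821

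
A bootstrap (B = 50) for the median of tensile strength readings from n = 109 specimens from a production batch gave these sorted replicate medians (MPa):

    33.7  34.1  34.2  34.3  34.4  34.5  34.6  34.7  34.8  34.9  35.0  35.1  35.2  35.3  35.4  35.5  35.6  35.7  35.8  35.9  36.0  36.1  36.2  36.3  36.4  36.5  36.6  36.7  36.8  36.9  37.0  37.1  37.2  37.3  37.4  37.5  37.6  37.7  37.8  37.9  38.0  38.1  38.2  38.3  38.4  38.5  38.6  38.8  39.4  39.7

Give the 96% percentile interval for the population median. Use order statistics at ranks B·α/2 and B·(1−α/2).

(33.7, 39.4)

α = 0.04; lower rank = 50 × 0.020 = 1; upper rank = 50 × 0.980 = 49.
The 1st smallest replicate is 33.7; the 49th is 39.4.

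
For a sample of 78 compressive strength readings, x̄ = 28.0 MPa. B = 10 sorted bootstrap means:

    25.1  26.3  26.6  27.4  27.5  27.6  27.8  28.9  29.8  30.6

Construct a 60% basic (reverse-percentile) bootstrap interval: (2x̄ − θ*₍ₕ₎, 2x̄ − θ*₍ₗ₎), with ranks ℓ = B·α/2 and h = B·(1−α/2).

(27.1, 29.7)

Percentile endpoints at ranks 2 and 8: θ*₍2₎ = 26.3, θ*₍8₎ = 28.9.
Basic interval reflects these around x̄:
  lower = 2 × 28.0 − 28.9 = 27.1
  upper = 2 × 28.0 − 26.3 = 29.7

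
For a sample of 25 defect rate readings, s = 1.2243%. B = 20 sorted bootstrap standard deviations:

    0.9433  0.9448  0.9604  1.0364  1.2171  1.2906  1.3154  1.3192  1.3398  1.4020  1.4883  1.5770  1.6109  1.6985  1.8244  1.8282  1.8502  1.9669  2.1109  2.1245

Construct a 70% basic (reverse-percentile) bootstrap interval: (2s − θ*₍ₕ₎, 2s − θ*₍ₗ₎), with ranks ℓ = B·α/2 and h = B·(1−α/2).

(0.5984, 1.4882)

Percentile endpoints at ranks 3 and 17: θ*₍3₎ = 0.9604, θ*₍17₎ = 1.8502.
Basic interval reflects these around s:
  lower = 2 × 1.2243 − 1.8502 = 0.5984
  upper = 2 × 1.2243 − 0.9604 = 1.4882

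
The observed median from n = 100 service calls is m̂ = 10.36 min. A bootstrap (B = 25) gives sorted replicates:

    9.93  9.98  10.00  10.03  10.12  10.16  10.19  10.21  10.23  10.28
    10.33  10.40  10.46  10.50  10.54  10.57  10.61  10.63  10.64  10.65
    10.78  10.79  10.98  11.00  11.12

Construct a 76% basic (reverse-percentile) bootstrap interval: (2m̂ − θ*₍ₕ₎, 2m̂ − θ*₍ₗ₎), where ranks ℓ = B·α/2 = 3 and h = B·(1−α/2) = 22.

Percentile endpoints at ranks 3 and 22: θ*₍3₎ = 10.00, θ*₍22₎ = 10.79.
Basic interval reflects these around m̂:
  lower = 2 × 10.36 − 10.79 = 9.93
  upper = 2 × 10.36 − 10.00 = 10.72

(9.93, 10.72)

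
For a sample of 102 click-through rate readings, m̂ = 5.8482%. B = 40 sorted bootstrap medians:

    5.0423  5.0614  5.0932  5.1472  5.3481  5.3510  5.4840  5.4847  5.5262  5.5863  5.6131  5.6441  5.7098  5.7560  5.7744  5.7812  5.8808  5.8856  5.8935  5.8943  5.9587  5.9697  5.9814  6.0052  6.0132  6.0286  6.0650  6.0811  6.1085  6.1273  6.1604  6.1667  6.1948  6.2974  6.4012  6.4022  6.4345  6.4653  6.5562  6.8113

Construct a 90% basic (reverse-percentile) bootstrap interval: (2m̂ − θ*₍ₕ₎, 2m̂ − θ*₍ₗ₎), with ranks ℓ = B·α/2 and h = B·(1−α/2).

Percentile endpoints at ranks 2 and 38: θ*₍2₎ = 5.0614, θ*₍38₎ = 6.4653.
Basic interval reflects these around m̂:
  lower = 2 × 5.8482 − 6.4653 = 5.2311
  upper = 2 × 5.8482 − 5.0614 = 6.6350

(5.2311, 6.6350)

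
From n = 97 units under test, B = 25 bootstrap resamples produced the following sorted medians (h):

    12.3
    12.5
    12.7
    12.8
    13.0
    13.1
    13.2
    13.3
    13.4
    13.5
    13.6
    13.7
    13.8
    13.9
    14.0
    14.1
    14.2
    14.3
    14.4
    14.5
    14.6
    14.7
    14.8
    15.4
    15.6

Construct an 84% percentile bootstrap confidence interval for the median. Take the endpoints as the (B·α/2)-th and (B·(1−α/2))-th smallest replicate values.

α = 0.16; lower rank = 25 × 0.080 = 2; upper rank = 25 × 0.920 = 23.
The 2nd smallest replicate is 12.5; the 23rd is 14.8.

(12.5, 14.8)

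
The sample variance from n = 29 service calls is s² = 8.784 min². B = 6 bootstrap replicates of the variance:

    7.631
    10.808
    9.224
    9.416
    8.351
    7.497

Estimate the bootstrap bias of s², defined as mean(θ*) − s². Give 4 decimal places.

mean(θ*) = (7.631 + 10.808 + 9.224 + 9.416 + 8.351 + 7.497) / 6 = 8.82117
bias = 8.82117 − 8.784

bias = +0.0372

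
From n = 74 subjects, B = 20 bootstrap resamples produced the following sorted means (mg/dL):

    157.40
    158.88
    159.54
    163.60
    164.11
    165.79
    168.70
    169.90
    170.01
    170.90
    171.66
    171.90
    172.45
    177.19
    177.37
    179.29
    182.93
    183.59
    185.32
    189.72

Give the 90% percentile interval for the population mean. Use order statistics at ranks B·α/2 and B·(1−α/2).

(157.40, 185.32)

α = 0.10; lower rank = 20 × 0.050 = 1; upper rank = 20 × 0.950 = 19.
The 1st smallest replicate is 157.40; the 19th is 185.32.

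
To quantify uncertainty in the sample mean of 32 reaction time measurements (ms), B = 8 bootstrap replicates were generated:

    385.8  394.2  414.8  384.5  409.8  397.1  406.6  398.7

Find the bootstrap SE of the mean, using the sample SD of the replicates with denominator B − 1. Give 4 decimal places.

Bootstrap SE is the standard deviation of the 8 replicate means.
Mean of replicates: (385.8 + 394.2 + 414.8 + 384.5 + 409.8 + 397.1 + 406.6 + 398.7) / 8 = 3191.50000 / 8 = 398.93750
Sum of squared deviations: (−13.13750)² + (−4.73750)² + (+15.86250)² + (−14.43750)² + (+10.86250)² + (−1.83750)² + (+7.66250)² + (−0.23750)² = 835.23875
Variance = 835.23875 / 7 = 119.31982
SE* = √119.31982

SE* = 10.9234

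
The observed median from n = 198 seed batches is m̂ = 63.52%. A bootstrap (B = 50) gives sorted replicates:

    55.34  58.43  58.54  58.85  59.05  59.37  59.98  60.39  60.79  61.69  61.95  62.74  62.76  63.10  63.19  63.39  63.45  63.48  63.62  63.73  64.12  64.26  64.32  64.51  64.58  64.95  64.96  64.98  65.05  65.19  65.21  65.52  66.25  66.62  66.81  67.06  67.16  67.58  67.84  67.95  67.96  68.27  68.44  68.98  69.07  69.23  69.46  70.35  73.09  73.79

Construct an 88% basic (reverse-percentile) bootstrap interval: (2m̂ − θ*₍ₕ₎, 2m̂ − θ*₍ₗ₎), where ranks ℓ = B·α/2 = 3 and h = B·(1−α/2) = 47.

Percentile endpoints at ranks 3 and 47: θ*₍3₎ = 58.54, θ*₍47₎ = 69.46.
Basic interval reflects these around m̂:
  lower = 2 × 63.52 − 69.46 = 57.58
  upper = 2 × 63.52 − 58.54 = 68.50

(57.58, 68.50)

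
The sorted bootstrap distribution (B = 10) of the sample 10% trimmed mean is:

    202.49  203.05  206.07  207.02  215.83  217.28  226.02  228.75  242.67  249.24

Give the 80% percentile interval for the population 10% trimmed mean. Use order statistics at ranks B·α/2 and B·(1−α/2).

(202.49, 242.67)

α = 0.20; lower rank = 10 × 0.100 = 1; upper rank = 10 × 0.900 = 9.
The 1st smallest replicate is 202.49; the 9th is 242.67.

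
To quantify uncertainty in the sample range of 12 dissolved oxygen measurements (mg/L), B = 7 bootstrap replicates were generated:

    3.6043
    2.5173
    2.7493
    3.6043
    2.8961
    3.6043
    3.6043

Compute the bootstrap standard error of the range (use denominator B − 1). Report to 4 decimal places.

Bootstrap SE is the standard deviation of the 7 replicate ranges.
Mean of replicates: (3.6043 + 2.5173 + 2.7493 + 3.6043 + 2.8961 + 3.6043 + 3.6043) / 7 = 22.57990 / 7 = 3.22570
Sum of squared deviations: (+0.37860)² + (−0.70840)² + (−0.47640)² + (+0.37860)² + (−0.32960)² + (+0.37860)² + (+0.37860)² = 1.41078
Variance = 1.41078 / 6 = 0.23513
SE* = √0.23513

SE* = 0.4849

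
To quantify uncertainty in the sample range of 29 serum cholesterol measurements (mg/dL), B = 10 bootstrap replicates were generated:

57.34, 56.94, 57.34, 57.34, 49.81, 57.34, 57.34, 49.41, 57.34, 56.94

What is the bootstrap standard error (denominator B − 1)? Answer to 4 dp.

SE* = 3.2226

Bootstrap SE is the standard deviation of the 10 replicate ranges.
Mean of replicates: (57.34 + 56.94 + 57.34 + 57.34 + 49.81 + 57.34 + 57.34 + 49.41 + 57.34 + 56.94) / 10 = 557.14000 / 10 = 55.71400
Sum of squared deviations: (+1.62600)² + (+1.22600)² + (+1.62600)² + (+1.62600)² + (−5.90400)² + (+1.62600)² + (+1.62600)² + (−6.30400)² + (+1.62600)² + (+1.22600)² = 93.46704
Variance = 93.46704 / 9 = 10.38523
SE* = √10.38523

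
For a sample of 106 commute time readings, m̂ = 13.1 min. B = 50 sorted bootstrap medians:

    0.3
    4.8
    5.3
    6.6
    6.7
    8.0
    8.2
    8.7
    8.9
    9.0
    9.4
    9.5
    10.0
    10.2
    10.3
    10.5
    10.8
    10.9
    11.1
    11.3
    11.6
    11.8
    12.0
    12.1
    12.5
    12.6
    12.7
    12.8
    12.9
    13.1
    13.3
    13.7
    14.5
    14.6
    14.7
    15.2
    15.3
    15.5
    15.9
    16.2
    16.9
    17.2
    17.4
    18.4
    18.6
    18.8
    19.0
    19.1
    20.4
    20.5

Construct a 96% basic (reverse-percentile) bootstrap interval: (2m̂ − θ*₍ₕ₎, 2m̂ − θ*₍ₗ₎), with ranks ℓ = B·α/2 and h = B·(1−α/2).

(5.8, 25.9)

Percentile endpoints at ranks 1 and 49: θ*₍1₎ = 0.3, θ*₍49₎ = 20.4.
Basic interval reflects these around m̂:
  lower = 2 × 13.1 − 20.4 = 5.8
  upper = 2 × 13.1 − 0.3 = 25.9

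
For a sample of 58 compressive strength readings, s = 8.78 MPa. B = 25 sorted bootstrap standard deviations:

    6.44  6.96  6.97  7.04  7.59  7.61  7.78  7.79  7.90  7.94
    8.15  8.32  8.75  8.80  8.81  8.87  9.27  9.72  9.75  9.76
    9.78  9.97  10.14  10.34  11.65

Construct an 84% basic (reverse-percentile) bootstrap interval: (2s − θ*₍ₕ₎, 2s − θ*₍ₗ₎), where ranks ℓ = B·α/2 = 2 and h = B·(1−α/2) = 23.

Percentile endpoints at ranks 2 and 23: θ*₍2₎ = 6.96, θ*₍23₎ = 10.14.
Basic interval reflects these around s:
  lower = 2 × 8.78 − 10.14 = 7.42
  upper = 2 × 8.78 − 6.96 = 10.60

(7.42, 10.60)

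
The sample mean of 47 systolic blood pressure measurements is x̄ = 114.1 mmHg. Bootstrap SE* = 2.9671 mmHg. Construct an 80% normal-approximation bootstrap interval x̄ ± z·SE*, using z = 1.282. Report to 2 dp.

(110.30, 117.90)

Margin = 1.282 × 2.9671 = 3.804
Interval: 114.1 ± 3.804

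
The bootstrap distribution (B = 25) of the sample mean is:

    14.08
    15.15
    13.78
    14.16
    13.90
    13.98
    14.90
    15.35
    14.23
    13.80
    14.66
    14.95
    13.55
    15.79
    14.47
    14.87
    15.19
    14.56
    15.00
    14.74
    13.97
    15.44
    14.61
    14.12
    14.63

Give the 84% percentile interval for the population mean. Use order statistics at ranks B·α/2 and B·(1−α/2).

(13.78, 15.35)

Sorted replicates: 13.55, 13.78, 13.80, 13.90, 13.97, 13.98, 14.08, 14.12, 14.16, 14.23, 14.47, 14.56, 14.61, 14.63, 14.66, 14.74, 14.87, 14.90, 14.95, 15.00, 15.15, 15.19, 15.35, 15.44, 15.79
α = 0.16; lower rank = 25 × 0.080 = 2; upper rank = 25 × 0.920 = 23.
The 2nd smallest replicate is 13.78; the 23rd is 15.35.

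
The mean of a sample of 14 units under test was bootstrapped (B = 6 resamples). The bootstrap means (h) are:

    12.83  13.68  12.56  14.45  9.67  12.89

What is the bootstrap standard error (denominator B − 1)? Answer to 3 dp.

SE* = 1.629

Bootstrap SE is the standard deviation of the 6 replicate means.
Mean of replicates: (12.83 + 13.68 + 12.56 + 14.45 + 9.67 + 12.89) / 6 = 76.0800 / 6 = 12.6800
Sum of squared deviations: (+0.1500)² + (+1.0000)² + (−0.1200)² + (+1.7700)² + (−3.0100)² + (+0.2100)² = 13.2740
Variance = 13.2740 / 5 = 2.6548
SE* = √2.6548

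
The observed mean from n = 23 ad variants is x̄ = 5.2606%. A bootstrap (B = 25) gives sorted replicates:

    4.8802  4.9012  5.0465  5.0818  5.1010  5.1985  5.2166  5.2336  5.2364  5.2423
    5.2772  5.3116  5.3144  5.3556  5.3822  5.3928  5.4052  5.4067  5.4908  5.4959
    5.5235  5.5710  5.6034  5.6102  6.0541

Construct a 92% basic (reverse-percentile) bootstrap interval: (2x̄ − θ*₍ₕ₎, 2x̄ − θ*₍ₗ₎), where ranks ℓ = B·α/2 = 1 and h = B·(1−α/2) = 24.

(4.9110, 5.6410)

Percentile endpoints at ranks 1 and 24: θ*₍1₎ = 4.8802, θ*₍24₎ = 5.6102.
Basic interval reflects these around x̄:
  lower = 2 × 5.2606 − 5.6102 = 4.9110
  upper = 2 × 5.2606 − 4.8802 = 5.6410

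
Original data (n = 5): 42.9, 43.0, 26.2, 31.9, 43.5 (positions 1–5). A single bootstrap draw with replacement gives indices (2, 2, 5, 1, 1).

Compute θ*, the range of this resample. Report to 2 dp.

θ* = 0.60

Resample values: 43.0, 43.0, 43.5, 42.9, 42.9.
Range = 43.5 − 42.9 = 0.60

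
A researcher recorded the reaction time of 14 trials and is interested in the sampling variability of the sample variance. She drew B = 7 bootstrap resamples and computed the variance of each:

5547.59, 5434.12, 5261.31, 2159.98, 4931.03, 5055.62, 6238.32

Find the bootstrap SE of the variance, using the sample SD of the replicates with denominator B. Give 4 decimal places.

SE* = 1203.7932

Bootstrap SE is the standard deviation of the 7 replicate variances.
Mean of replicates: (5547.59 + 5434.12 + 5261.31 + 2159.98 + 4931.03 + 5055.62 + 6238.32) / 7 = 34627.97000 / 7 = 4946.85286
Sum of squared deviations: (+600.73714)² + (+487.26714)² + (+314.45714)² + (−2786.87286)² + (−15.82286)² + (+108.76714)² + (+1291.46714)² = 10143826.03514
Variance = 10143826.03514 / 7 = 1449118.00502
SE* = √1449118.00502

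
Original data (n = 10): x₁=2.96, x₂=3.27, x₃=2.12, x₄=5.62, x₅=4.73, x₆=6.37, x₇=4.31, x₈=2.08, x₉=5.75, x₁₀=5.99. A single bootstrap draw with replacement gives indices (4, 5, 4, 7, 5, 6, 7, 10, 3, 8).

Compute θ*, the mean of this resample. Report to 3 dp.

Resample values: 5.62, 4.73, 5.62, 4.31, 4.73, 6.37, 4.31, 5.99, 2.12, 2.08.
Mean = (5.62 + 4.73 + 5.62 + 4.31 + 4.73 + 6.37 + 4.31 + 5.99 + 2.12 + 2.08) / 10 = 45.880 / 10 = 4.588

θ* = 4.588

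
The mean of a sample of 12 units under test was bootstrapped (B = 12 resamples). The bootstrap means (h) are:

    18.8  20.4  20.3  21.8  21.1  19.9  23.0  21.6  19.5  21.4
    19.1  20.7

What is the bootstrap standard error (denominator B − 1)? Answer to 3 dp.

Bootstrap SE is the standard deviation of the 12 replicate means.
Mean of replicates: (18.8 + 20.4 + 20.3 + 21.8 + 21.1 + 19.9 + 23.0 + 21.6 + 19.5 + 21.4 + 19.1 + 20.7) / 12 = 247.6000 / 12 = 20.6333
Sum of squared deviations: (−1.8333)² + (−0.2333)² + (−0.3333)² + (+1.1667)² + (+0.4667)² + (−0.7333)² + (+2.3667)² + (+0.9667)² + (−1.1333)² + (+0.7667)² + (−1.5333)² + (+0.0667)² = 16.4067
Variance = 16.4067 / 11 = 1.4915
SE* = √1.4915

SE* = 1.221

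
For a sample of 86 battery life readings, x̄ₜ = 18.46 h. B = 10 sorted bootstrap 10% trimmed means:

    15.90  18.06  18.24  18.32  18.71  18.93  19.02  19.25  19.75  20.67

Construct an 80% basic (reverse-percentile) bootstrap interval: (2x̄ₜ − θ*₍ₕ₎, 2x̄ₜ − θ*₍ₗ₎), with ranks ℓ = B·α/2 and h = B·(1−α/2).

(17.17, 21.02)

Percentile endpoints at ranks 1 and 9: θ*₍1₎ = 15.90, θ*₍9₎ = 19.75.
Basic interval reflects these around x̄ₜ:
  lower = 2 × 18.46 − 19.75 = 17.17
  upper = 2 × 18.46 − 15.90 = 21.02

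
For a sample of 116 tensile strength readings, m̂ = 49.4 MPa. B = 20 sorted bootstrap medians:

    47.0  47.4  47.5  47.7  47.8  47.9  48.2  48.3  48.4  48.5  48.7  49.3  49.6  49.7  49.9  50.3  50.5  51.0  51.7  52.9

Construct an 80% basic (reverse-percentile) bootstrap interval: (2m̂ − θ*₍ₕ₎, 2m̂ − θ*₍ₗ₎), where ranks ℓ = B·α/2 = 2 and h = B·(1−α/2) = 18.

Percentile endpoints at ranks 2 and 18: θ*₍2₎ = 47.4, θ*₍18₎ = 51.0.
Basic interval reflects these around m̂:
  lower = 2 × 49.4 − 51.0 = 47.8
  upper = 2 × 49.4 − 47.4 = 51.4

(47.8, 51.4)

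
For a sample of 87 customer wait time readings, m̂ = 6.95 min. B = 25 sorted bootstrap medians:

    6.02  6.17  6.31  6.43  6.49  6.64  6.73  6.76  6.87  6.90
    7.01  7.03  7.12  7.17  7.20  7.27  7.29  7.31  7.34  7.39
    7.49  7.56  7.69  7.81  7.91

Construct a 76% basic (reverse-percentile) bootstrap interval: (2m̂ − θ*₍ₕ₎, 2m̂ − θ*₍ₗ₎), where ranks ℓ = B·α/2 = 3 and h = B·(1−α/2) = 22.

(6.34, 7.59)

Percentile endpoints at ranks 3 and 22: θ*₍3₎ = 6.31, θ*₍22₎ = 7.56.
Basic interval reflects these around m̂:
  lower = 2 × 6.95 − 7.56 = 6.34
  upper = 2 × 6.95 − 6.31 = 7.59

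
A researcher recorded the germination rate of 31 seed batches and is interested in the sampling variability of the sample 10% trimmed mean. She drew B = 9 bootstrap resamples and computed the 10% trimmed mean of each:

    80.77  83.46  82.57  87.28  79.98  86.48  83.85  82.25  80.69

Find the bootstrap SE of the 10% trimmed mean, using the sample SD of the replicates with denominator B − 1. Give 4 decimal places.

Bootstrap SE is the standard deviation of the 9 replicate 10% trimmed means.
Mean of replicates: (80.77 + 83.46 + 82.57 + 87.28 + 79.98 + 86.48 + 83.85 + 82.25 + 80.69) / 9 = 747.33000 / 9 = 83.03667
Sum of squared deviations: (−2.26667)² + (+0.42333)² + (−0.46667)² + (+4.24333)² + (−3.05667)² + (+3.44333)² + (+0.81333)² + (−0.78667)² + (−2.34667)² = 51.52760
Variance = 51.52760 / 8 = 6.44095
SE* = √6.44095

SE* = 2.5379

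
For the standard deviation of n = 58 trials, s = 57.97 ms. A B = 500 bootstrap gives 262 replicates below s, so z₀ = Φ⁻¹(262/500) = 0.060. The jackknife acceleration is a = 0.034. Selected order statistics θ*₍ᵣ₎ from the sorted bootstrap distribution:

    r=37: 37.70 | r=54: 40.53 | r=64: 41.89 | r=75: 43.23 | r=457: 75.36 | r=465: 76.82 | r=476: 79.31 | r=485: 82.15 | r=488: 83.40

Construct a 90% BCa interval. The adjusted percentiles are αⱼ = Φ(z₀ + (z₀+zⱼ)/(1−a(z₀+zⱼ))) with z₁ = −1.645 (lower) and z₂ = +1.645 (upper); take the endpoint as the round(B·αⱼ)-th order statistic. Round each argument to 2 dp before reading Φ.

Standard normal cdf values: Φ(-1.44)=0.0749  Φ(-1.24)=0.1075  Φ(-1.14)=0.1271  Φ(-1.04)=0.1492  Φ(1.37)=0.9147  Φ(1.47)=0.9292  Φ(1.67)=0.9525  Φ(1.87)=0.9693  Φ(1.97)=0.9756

(37.70, 82.15)

Lower: z₀ + z₁ = 0.060 + (-1.645) = -1.585; 1 − a(z₀+z₁) = 1 − (0.034)(-1.585) = 1.0539; argument = 0.060 + (-1.585)/1.0539 = -1.4440 → -1.44.
α₁ = Φ(-1.44) = 0.0749; rank = round(500 × 0.0749) = 37; θ*₍37₎ = 37.70.
Upper: z₀ + z₂ = 1.705; 1 − a(z₀+z₂) = 0.9420; argument = 1.8699 → 1.87; α₂ = 0.9693; rank = 485; θ*₍485₎ = 82.15.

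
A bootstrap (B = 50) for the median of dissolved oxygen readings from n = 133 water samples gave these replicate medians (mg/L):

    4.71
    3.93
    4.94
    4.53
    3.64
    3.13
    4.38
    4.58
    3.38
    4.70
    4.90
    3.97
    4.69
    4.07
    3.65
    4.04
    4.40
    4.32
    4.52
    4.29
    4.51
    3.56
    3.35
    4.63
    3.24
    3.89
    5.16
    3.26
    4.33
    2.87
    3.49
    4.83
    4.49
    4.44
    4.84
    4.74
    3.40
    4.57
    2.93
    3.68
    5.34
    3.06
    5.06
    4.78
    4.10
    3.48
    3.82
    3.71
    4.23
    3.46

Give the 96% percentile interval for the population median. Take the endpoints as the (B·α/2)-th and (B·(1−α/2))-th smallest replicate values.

Sorted replicates: 2.87, 2.93, 3.06, 3.13, 3.24, 3.26, 3.35, 3.38, 3.40, 3.46, 3.48, 3.49, 3.56, 3.64, 3.65, 3.68, 3.71, 3.82, 3.89, 3.93, 3.97, 4.04, 4.07, 4.10, 4.23, 4.29, 4.32, 4.33, 4.38, 4.40, 4.44, 4.49, 4.51, 4.52, 4.53, 4.57, 4.58, 4.63, 4.69, 4.70, 4.71, 4.74, 4.78, 4.83, 4.84, 4.90, 4.94, 5.06, 5.16, 5.34
α = 0.04; lower rank = 50 × 0.020 = 1; upper rank = 50 × 0.980 = 49.
The 1st smallest replicate is 2.87; the 49th is 5.16.

(2.87, 5.16)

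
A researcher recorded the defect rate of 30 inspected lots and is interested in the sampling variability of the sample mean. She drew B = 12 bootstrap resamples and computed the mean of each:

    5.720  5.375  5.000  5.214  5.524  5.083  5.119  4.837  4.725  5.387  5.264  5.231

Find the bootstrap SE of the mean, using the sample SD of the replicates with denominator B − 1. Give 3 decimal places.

SE* = 0.280

Bootstrap SE is the standard deviation of the 12 replicate means.
Mean of replicates: (5.720 + 5.375 + 5.000 + 5.214 + 5.524 + 5.083 + 5.119 + 4.837 + 4.725 + 5.387 + 5.264 + 5.231) / 12 = 62.4790 / 12 = 5.2066
Sum of squared deviations: (+0.5134)² + (+0.1684)² + (−0.2066)² + (+0.0074)² + (+0.3174)² + (−0.1236)² + (−0.0876)² + (−0.3696)² + (−0.4816)² + (+0.1804)² + (+0.0574)² + (+0.0244)² = 0.8633
Variance = 0.8633 / 11 = 0.0785
SE* = √0.0785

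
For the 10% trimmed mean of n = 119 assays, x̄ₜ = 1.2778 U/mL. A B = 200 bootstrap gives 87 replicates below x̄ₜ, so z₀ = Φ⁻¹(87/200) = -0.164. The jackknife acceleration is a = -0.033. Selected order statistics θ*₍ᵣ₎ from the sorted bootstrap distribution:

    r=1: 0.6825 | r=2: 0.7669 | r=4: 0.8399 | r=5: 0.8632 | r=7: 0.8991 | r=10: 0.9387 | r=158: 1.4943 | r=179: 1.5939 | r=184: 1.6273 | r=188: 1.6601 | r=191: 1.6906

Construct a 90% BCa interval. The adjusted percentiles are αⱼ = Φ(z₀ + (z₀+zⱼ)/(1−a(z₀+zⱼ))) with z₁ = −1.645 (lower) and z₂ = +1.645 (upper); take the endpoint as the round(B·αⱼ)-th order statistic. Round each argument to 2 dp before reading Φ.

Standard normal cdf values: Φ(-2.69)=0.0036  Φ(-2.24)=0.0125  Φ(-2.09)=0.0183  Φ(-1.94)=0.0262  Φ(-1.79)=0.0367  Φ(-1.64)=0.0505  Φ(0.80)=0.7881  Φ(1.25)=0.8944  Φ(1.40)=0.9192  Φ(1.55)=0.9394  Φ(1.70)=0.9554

Lower: z₀ + z₁ = -0.164 + (-1.645) = -1.809; 1 − a(z₀+z₁) = 1 − (-0.033)(-1.809) = 0.9403; argument = -0.164 + (-1.809)/0.9403 = -2.0878 → -2.09.
α₁ = Φ(-2.09) = 0.0183; rank = round(200 × 0.0183) = 4; θ*₍4₎ = 0.8399.
Upper: z₀ + z₂ = 1.481; 1 − a(z₀+z₂) = 1.0489; argument = 1.2480 → 1.25; α₂ = 0.8944; rank = 179; θ*₍179₎ = 1.5939.

(0.8399, 1.5939)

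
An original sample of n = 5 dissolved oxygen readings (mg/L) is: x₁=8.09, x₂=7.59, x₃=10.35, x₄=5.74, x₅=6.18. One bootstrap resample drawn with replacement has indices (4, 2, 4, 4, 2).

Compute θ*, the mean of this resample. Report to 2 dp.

Resample values: 5.74, 7.59, 5.74, 5.74, 7.59.
Mean = (5.74 + 7.59 + 5.74 + 5.74 + 7.59) / 5 = 32.400 / 5 = 6.48

θ* = 6.48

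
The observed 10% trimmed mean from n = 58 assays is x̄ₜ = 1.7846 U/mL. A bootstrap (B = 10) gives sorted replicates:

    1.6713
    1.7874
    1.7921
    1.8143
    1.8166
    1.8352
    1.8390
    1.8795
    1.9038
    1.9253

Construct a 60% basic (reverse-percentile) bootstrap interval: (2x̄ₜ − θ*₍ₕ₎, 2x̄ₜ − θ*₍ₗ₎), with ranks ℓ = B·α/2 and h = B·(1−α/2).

Percentile endpoints at ranks 2 and 8: θ*₍2₎ = 1.7874, θ*₍8₎ = 1.8795.
Basic interval reflects these around x̄ₜ:
  lower = 2 × 1.7846 − 1.8795 = 1.6897
  upper = 2 × 1.7846 − 1.7874 = 1.7818

(1.6897, 1.7818)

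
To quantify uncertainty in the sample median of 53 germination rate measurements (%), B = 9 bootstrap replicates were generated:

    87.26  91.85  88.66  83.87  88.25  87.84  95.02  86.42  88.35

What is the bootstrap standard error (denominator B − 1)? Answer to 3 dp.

Bootstrap SE is the standard deviation of the 9 replicate medians.
Mean of replicates: (87.26 + 91.85 + 88.66 + 83.87 + 88.25 + 87.84 + 95.02 + 86.42 + 88.35) / 9 = 797.5200 / 9 = 88.6133
Sum of squared deviations: (−1.3533)² + (+3.2367)² + (+0.0467)² + (−4.7433)² + (−0.3633)² + (−0.7733)² + (+6.4067)² + (−2.1933)² + (−0.2633)² = 81.4644
Variance = 81.4644 / 8 = 10.1830
SE* = √10.1830

SE* = 3.191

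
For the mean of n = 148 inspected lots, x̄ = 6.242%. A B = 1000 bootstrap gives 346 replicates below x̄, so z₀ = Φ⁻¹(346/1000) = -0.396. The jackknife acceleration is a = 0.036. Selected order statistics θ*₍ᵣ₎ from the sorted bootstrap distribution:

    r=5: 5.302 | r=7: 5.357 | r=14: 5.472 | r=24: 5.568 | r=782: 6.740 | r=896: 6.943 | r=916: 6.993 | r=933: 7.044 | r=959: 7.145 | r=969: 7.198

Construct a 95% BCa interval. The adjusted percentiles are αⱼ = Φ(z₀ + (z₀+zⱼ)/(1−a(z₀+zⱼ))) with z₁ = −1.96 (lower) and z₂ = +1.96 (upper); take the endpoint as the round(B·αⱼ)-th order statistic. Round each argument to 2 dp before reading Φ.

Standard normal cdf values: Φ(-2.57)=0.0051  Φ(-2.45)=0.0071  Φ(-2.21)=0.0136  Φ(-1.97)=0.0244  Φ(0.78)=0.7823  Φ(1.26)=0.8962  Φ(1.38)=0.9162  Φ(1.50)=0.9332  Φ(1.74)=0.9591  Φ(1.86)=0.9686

Lower: z₀ + z₁ = -0.396 + (-1.960) = -2.356; 1 − a(z₀+z₁) = 1 − (0.036)(-2.356) = 1.0848; argument = -0.396 + (-2.356)/1.0848 = -2.5678 → -2.57.
α₁ = Φ(-2.57) = 0.0051; rank = round(1000 × 0.0051) = 5; θ*₍5₎ = 5.302.
Upper: z₀ + z₂ = 1.564; 1 − a(z₀+z₂) = 0.9437; argument = 1.2613 → 1.26; α₂ = 0.8962; rank = 896; θ*₍896₎ = 6.943.

(5.302, 6.943)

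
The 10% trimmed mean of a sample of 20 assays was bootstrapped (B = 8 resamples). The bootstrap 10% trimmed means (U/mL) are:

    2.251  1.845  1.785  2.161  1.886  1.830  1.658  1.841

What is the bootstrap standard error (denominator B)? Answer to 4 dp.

SE* = 0.1852

Bootstrap SE is the standard deviation of the 8 replicate 10% trimmed means.
Mean of replicates: (2.251 + 1.845 + 1.785 + 2.161 + 1.886 + 1.830 + 1.658 + 1.841) / 8 = 15.25700 / 8 = 1.90712
Sum of squared deviations: (+0.34387)² + (−0.06212)² + (−0.12213)² + (+0.25388)² + (−0.02113)² + (−0.07712)² + (−0.24913)² + (−0.06612)² = 0.27431
Variance = 0.27431 / 8 = 0.03429
SE* = √0.03429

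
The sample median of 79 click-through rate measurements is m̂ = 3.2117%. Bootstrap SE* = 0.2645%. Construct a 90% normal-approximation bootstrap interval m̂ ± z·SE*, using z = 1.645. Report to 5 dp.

Margin = 1.645 × 0.2645 = 0.435103
Interval: 3.2117 ± 0.435103

(2.77660, 3.64680)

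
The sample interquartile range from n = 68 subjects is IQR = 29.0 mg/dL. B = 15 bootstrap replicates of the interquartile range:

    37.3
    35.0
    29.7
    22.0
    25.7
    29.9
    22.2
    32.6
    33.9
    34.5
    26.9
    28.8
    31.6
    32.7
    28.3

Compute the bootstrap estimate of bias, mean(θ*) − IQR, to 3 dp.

mean(θ*) = (37.3 + 35.0 + 29.7 + 22.0 + 25.7 + 29.9 + 22.2 + 32.6 + 33.9 + 34.5 + 26.9 + 28.8 + 31.6 + 32.7 + 28.3) / 15 = 30.0733
bias = 30.0733 − 29.0

bias = +1.073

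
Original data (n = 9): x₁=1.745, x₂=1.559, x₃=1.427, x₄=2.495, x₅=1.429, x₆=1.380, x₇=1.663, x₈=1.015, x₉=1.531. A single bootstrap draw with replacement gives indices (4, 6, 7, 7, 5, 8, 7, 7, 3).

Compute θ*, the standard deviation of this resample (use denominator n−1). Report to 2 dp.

Resample values: 2.495, 1.380, 1.663, 1.663, 1.429, 1.015, 1.663, 1.663, 1.427.
Mean = 1.5998; sum of squared deviations = 1.2667
s² = 1.2667 / 8 = 0.1583
s = √0.1583 = 0.40

θ* = 0.40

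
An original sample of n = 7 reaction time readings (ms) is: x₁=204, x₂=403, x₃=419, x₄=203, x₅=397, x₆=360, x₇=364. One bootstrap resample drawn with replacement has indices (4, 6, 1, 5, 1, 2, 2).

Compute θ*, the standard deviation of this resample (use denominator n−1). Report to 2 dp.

θ* = 101.07

Resample values: 203, 360, 204, 397, 204, 403, 403.
Mean = 310.5714; sum of squared deviations = 61285.7143
s² = 61285.7143 / 6 = 10214.2857
s = √10214.2857 = 101.07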